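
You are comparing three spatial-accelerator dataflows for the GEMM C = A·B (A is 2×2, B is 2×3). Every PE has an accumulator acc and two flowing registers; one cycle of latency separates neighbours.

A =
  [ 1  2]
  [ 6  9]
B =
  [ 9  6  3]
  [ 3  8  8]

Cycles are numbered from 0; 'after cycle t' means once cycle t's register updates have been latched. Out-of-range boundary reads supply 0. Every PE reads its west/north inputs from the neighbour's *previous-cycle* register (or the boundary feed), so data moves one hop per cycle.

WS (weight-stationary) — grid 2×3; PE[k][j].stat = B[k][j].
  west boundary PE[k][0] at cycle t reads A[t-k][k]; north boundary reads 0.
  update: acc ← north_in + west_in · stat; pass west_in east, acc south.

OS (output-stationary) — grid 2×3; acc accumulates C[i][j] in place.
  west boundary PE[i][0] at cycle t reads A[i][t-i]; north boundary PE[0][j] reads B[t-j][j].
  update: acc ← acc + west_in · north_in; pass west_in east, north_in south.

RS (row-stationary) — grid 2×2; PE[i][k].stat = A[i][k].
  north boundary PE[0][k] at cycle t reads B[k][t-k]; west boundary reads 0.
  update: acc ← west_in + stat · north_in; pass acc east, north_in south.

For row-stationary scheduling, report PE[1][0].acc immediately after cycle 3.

RS on a 2×2 grid — tracing PE[1][0] and its feeders:
  0: (0,0).acc=9  regs=<9,9>
  0: (1,0).acc=0  regs=<0,0>
  1: (0,0).acc=6  regs=<6,6>
  1: (1,0).acc=54  regs=<54,9>
  2: (0,0).acc=3  regs=<3,3>
  2: (1,0).acc=36  regs=<36,6>
  3: (0,0).acc=0  regs=<0,0>
  3: (1,0).acc=18  regs=<18,3>

PE[1][0].acc = 18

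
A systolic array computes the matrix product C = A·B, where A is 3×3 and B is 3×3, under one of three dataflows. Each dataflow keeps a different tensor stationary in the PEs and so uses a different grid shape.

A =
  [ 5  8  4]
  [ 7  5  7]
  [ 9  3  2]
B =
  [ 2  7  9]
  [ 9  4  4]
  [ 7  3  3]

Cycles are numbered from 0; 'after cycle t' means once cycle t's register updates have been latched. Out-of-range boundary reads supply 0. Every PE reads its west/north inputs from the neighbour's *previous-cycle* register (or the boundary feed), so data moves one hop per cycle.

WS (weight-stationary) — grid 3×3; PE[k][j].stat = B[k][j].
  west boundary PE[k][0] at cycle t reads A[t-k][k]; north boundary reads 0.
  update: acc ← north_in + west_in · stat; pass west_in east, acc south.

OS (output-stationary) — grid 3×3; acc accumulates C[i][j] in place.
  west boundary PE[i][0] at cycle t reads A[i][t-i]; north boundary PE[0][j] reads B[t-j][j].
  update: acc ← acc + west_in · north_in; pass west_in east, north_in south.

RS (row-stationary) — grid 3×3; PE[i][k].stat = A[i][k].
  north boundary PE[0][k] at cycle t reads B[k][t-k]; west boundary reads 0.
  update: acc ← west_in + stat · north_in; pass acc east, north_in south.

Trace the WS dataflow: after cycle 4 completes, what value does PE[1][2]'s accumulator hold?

WS on a 3×3 grid — tracing PE[1][2] and its feeders:
  t=0 PE[0][2]: acc=0 h=0 v=0
  t=0 PE[1][1]: acc=0 h=0 v=0
  t=0 PE[1][2]: acc=0 h=0 v=0
  t=1 PE[0][2]: acc=0 h=0 v=0
  t=1 PE[1][1]: acc=0 h=0 v=0
  t=1 PE[1][2]: acc=0 h=0 v=0
  t=2 PE[0][2]: acc=45 h=5 v=45
  t=2 PE[1][1]: acc=67 h=8 v=67
  t=2 PE[1][2]: acc=0 h=0 v=0
  t=3 PE[0][2]: acc=63 h=7 v=63
  t=3 PE[1][1]: acc=69 h=5 v=69
  t=3 PE[1][2]: acc=77 h=8 v=77
  t=4 PE[0][2]: acc=81 h=9 v=81
  t=4 PE[1][1]: acc=75 h=3 v=75
  t=4 PE[1][2]: acc=83 h=5 v=83

PE[1][2].acc = 83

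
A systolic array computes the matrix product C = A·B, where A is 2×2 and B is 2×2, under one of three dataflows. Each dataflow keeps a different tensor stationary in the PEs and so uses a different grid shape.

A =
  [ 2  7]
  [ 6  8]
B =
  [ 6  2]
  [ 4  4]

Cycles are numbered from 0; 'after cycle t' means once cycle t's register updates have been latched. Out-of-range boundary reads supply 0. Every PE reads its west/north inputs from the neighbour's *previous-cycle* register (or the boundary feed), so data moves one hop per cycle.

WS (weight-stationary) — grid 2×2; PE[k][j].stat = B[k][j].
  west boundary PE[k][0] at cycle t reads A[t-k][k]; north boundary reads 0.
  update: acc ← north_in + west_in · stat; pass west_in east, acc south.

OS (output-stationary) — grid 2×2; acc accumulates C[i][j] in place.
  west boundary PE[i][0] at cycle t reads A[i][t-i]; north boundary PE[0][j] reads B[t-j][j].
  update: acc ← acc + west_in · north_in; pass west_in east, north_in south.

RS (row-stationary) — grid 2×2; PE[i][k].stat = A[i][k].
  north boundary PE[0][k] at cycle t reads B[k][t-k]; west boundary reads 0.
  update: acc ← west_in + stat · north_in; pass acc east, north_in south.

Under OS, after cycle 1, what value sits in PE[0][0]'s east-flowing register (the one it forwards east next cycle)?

OS 2×2: PE[0][0] cycle-by-cycle (with neighbour feeds):
  c0 r0c0: 12 / 2 / 6
  c1 r0c0: 40 / 7 / 4

register = 7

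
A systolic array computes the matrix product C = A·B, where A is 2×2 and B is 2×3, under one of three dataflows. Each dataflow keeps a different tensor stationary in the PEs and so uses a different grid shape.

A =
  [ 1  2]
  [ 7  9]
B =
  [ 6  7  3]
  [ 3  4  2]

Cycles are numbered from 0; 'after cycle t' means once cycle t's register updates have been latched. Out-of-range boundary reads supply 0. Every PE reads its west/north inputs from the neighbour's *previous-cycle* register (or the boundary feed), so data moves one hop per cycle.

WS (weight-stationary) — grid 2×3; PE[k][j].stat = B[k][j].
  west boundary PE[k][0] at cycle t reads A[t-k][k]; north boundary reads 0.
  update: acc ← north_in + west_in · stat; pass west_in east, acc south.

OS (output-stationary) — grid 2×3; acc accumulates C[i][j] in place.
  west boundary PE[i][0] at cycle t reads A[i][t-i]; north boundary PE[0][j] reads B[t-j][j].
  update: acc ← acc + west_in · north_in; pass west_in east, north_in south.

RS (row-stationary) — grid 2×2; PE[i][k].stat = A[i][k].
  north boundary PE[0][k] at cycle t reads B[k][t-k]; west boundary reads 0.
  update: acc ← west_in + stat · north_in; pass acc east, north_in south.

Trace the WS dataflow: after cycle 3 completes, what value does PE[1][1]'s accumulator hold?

WS (2×3). Following PE[1][1] plus its west/north inputs:
  [0] (0,1) acc=0 (h:0 v:0)
  [0] (1,0) acc=0 (h:0 v:0)
  [0] (1,1) acc=0 (h:0 v:0)
  [1] (0,1) acc=7 (h:1 v:7)
  [1] (1,0) acc=12 (h:2 v:12)
  [1] (1,1) acc=0 (h:0 v:0)
  [2] (0,1) acc=49 (h:7 v:49)
  [2] (1,0) acc=69 (h:9 v:69)
  [2] (1,1) acc=15 (h:2 v:15)
  [3] (0,1) acc=0 (h:0 v:0)
  [3] (1,0) acc=0 (h:0 v:0)
  [3] (1,1) acc=85 (h:9 v:85)

PE[1][1].acc = 85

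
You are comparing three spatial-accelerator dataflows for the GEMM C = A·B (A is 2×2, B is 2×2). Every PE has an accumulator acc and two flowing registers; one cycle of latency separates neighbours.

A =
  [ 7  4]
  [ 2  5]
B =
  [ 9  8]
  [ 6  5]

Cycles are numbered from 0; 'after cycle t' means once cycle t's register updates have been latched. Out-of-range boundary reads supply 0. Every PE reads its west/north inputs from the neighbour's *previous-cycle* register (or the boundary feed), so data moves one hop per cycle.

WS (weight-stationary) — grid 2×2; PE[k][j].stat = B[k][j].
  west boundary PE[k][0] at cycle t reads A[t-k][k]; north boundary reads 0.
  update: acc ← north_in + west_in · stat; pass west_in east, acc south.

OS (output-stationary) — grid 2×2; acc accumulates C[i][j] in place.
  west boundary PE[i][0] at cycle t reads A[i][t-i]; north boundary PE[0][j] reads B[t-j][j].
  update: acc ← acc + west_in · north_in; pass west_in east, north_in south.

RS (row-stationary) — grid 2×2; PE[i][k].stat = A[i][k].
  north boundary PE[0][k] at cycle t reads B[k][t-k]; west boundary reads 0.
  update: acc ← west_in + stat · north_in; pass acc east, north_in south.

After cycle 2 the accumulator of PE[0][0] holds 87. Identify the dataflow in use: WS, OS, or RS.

WS (2×2 grid), PE[0][0]:
  t=0 PE[0][0]: acc=63 h=7 v=63
  t=1 PE[0][0]: acc=18 h=2 v=18
  t=2 PE[0][0]: acc=0 h=0 v=0
OS (2×2 grid), PE[0][0]:
  t=0 PE[0][0]: acc=63 h=7 v=9
  t=1 PE[0][0]: acc=87 h=4 v=6
  t=2 PE[0][0]: acc=87 h=0 v=0
RS (2×2 grid), PE[0][0]:
  t=0 PE[0][0]: acc=63 h=63 v=9
  t=1 PE[0][0]: acc=56 h=56 v=8
  t=2 PE[0][0]: acc=0 h=0 v=0

dataflow = OS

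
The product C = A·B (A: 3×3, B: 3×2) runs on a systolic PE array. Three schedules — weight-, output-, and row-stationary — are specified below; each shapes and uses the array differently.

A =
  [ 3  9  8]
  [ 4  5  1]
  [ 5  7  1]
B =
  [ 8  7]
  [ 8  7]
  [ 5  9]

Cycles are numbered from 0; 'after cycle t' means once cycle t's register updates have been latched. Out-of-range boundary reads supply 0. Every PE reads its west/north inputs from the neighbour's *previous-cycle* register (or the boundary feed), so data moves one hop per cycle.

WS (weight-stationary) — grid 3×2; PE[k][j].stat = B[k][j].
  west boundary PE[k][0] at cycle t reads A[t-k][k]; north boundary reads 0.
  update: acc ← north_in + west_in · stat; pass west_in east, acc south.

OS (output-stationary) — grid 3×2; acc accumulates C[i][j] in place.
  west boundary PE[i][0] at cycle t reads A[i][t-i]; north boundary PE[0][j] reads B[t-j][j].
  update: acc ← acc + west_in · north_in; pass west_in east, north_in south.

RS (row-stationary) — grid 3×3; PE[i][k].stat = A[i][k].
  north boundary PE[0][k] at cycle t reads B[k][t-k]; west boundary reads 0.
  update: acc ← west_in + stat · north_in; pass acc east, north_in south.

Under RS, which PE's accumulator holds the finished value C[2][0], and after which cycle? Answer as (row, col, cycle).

RS — PE[2][2] is where C[2][0] collects:
  0: (2,2).acc=0  regs=<0,0>
  1: (2,2).acc=0  regs=<0,0>
  2: (2,2).acc=0  regs=<0,0>
  3: (2,2).acc=0  regs=<0,0>
  4: (2,2).acc=101  regs=<101,5>

(row, col, cycle) = (2, 2, 4)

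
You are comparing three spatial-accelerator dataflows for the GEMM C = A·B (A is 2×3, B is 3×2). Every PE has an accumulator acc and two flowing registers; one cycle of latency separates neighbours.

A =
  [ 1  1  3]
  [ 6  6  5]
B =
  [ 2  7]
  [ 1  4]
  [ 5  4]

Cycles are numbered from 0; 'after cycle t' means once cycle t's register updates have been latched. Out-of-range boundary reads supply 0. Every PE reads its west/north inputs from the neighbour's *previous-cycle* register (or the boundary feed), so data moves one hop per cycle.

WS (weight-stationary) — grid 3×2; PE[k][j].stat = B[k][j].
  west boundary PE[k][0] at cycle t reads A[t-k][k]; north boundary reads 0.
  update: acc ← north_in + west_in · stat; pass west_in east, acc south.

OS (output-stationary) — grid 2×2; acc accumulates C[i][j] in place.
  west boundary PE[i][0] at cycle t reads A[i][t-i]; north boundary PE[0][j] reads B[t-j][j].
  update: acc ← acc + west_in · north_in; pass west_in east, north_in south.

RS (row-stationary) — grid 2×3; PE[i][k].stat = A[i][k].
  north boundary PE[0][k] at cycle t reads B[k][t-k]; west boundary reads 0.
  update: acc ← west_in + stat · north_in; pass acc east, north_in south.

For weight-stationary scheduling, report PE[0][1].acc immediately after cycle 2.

PE[0][1].acc = 42

WS 3×2: PE[0][1] cycle-by-cycle (with neighbour feeds):
  t=0 PE[0][0]: acc=2 h=1 v=2
  t=0 PE[0][1]: acc=0 h=0 v=0
  t=1 PE[0][0]: acc=12 h=6 v=12
  t=1 PE[0][1]: acc=7 h=1 v=7
  t=2 PE[0][0]: acc=0 h=0 v=0
  t=2 PE[0][1]: acc=42 h=6 v=42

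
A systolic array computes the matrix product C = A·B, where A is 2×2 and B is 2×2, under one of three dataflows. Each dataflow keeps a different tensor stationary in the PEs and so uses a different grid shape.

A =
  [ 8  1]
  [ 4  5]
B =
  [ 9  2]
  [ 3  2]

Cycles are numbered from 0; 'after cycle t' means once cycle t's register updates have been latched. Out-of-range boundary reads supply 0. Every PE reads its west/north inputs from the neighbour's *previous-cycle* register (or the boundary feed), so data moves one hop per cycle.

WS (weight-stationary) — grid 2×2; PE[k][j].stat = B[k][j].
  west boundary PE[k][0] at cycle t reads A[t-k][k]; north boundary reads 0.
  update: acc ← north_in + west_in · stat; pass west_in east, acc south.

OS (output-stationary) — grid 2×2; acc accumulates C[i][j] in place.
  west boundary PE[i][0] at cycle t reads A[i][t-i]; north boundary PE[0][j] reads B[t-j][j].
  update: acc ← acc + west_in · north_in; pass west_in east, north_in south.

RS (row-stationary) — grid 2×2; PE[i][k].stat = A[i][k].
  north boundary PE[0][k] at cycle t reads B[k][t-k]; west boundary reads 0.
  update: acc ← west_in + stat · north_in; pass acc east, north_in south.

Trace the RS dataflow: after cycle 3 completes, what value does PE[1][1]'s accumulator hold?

PE[1][1].acc = 18

RS on a 2×2 grid — tracing PE[1][1] and its feeders:
  @0  [0,1]  acc 0  |  →0  ↓0
  @0  [1,0]  acc 0  |  →0  ↓0
  @0  [1,1]  acc 0  |  →0  ↓0
  @1  [0,1]  acc 75  |  →75  ↓3
  @1  [1,0]  acc 36  |  →36  ↓9
  @1  [1,1]  acc 0  |  →0  ↓0
  @2  [0,1]  acc 18  |  →18  ↓2
  @2  [1,0]  acc 8  |  →8  ↓2
  @2  [1,1]  acc 51  |  →51  ↓3
  @3  [0,1]  acc 0  |  →0  ↓0
  @3  [1,0]  acc 0  |  →0  ↓0
  @3  [1,1]  acc 18  |  →18  ↓2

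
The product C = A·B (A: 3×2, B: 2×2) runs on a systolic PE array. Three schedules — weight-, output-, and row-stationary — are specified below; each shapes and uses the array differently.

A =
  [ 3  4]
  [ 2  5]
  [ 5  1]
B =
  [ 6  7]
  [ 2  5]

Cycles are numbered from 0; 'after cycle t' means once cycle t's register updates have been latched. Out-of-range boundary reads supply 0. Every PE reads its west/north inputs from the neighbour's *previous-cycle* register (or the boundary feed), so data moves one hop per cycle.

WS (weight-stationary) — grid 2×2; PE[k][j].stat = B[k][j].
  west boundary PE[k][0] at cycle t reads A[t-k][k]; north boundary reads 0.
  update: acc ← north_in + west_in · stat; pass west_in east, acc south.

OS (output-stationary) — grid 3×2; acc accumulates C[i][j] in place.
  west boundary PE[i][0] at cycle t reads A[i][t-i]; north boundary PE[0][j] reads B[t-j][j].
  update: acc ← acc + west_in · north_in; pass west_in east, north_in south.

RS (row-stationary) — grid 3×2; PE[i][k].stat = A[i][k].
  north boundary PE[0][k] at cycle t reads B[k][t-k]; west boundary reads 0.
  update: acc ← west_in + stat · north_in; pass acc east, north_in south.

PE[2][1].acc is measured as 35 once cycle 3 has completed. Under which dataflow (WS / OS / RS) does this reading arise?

dataflow = OS

— WS: 2×2 array has no PE[2][1].
OS [3×2] PE[2][1] across cycles:
  step 0 · PE2,1: acc=0; fwd→0 fwd↓0
  step 1 · PE2,1: acc=0; fwd→0 fwd↓0
  step 2 · PE2,1: acc=0; fwd→0 fwd↓0
  step 3 · PE2,1: acc=35; fwd→5 fwd↓7
RS [3×2] PE[2][1] across cycles:
  step 0 · PE2,1: acc=0; fwd→0 fwd↓0
  step 1 · PE2,1: acc=0; fwd→0 fwd↓0
  step 2 · PE2,1: acc=0; fwd→0 fwd↓0
  step 3 · PE2,1: acc=32; fwd→32 fwd↓2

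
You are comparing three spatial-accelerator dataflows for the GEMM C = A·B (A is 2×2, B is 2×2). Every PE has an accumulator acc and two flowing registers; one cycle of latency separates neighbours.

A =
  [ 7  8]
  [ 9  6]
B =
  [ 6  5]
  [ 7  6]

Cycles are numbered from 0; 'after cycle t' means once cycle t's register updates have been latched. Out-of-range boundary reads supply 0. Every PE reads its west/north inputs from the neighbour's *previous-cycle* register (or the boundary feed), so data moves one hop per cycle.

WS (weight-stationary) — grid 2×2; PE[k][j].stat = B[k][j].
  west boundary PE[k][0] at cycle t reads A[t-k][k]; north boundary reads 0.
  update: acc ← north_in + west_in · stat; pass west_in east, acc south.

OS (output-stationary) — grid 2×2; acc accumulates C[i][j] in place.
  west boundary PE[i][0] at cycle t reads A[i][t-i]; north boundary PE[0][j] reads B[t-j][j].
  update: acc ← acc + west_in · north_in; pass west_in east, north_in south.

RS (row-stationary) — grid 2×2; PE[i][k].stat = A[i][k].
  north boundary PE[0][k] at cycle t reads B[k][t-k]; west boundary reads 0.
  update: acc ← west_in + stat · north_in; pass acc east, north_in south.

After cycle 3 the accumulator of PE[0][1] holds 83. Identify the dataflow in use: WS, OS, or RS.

WS [2×2] PE[0][1] across cycles:
  t=0 PE[0][1]: acc=0 h=0 v=0
  t=1 PE[0][1]: acc=35 h=7 v=35
  t=2 PE[0][1]: acc=45 h=9 v=45
  t=3 PE[0][1]: acc=0 h=0 v=0
OS [2×2] PE[0][1] across cycles:
  t=0 PE[0][1]: acc=0 h=0 v=0
  t=1 PE[0][1]: acc=35 h=7 v=5
  t=2 PE[0][1]: acc=83 h=8 v=6
  t=3 PE[0][1]: acc=83 h=0 v=0
RS [2×2] PE[0][1] across cycles:
  t=0 PE[0][1]: acc=0 h=0 v=0
  t=1 PE[0][1]: acc=98 h=98 v=7
  t=2 PE[0][1]: acc=83 h=83 v=6
  t=3 PE[0][1]: acc=0 h=0 v=0

dataflow = OS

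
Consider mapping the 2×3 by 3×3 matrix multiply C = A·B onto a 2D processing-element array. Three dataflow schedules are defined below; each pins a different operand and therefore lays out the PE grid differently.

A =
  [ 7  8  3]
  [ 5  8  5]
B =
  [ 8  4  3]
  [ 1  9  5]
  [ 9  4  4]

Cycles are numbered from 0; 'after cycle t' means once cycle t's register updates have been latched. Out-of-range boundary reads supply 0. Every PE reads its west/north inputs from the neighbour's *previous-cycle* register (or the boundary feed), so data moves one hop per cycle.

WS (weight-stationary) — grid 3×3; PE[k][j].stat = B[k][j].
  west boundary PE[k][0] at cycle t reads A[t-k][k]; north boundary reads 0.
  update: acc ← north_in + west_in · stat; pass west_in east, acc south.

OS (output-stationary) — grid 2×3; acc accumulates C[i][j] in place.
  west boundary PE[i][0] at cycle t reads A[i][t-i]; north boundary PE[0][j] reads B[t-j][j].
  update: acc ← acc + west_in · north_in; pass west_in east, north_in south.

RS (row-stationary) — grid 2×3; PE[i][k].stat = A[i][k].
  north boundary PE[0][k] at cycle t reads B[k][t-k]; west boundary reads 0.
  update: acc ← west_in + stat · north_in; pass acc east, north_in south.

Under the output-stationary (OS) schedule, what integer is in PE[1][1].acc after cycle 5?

OS 2×3: PE[1][1] cycle-by-cycle (with neighbour feeds):
  0: (0,1).acc=0  regs=<0,0>
  0: (1,0).acc=0  regs=<0,0>
  0: (1,1).acc=0  regs=<0,0>
  1: (0,1).acc=28  regs=<7,4>
  1: (1,0).acc=40  regs=<5,8>
  1: (1,1).acc=0  regs=<0,0>
  2: (0,1).acc=100  regs=<8,9>
  2: (1,0).acc=48  regs=<8,1>
  2: (1,1).acc=20  regs=<5,4>
  3: (0,1).acc=112  regs=<3,4>
  3: (1,0).acc=93  regs=<5,9>
  3: (1,1).acc=92  regs=<8,9>
  4: (0,1).acc=112  regs=<0,0>
  4: (1,0).acc=93  regs=<0,0>
  4: (1,1).acc=112  regs=<5,4>
  5: (0,1).acc=112  regs=<0,0>
  5: (1,0).acc=93  regs=<0,0>
  5: (1,1).acc=112  regs=<0,0>

PE[1][1].acc = 112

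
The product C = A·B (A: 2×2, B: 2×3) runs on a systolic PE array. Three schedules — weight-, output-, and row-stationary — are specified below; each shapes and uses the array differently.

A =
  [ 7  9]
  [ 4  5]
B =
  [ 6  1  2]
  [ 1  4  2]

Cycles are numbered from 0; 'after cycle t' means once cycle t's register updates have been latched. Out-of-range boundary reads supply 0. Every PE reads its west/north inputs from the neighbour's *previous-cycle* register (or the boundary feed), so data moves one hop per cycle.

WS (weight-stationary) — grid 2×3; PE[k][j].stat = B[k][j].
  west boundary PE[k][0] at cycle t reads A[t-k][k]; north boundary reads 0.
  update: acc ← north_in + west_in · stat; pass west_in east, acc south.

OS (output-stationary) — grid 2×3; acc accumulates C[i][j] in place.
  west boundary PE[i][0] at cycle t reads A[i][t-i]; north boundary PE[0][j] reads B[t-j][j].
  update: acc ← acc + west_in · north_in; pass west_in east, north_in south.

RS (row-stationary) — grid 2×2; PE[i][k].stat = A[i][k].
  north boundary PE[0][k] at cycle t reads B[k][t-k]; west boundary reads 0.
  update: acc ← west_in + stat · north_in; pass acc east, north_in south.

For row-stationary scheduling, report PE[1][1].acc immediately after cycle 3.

RS 2×2: PE[1][1] cycle-by-cycle (with neighbour feeds):
  step 0 · PE0,1: acc=0; fwd→0 fwd↓0
  step 0 · PE1,0: acc=0; fwd→0 fwd↓0
  step 0 · PE1,1: acc=0; fwd→0 fwd↓0
  step 1 · PE0,1: acc=51; fwd→51 fwd↓1
  step 1 · PE1,0: acc=24; fwd→24 fwd↓6
  step 1 · PE1,1: acc=0; fwd→0 fwd↓0
  step 2 · PE0,1: acc=43; fwd→43 fwd↓4
  step 2 · PE1,0: acc=4; fwd→4 fwd↓1
  step 2 · PE1,1: acc=29; fwd→29 fwd↓1
  step 3 · PE0,1: acc=32; fwd→32 fwd↓2
  step 3 · PE1,0: acc=8; fwd→8 fwd↓2
  step 3 · PE1,1: acc=24; fwd→24 fwd↓4

PE[1][1].acc = 24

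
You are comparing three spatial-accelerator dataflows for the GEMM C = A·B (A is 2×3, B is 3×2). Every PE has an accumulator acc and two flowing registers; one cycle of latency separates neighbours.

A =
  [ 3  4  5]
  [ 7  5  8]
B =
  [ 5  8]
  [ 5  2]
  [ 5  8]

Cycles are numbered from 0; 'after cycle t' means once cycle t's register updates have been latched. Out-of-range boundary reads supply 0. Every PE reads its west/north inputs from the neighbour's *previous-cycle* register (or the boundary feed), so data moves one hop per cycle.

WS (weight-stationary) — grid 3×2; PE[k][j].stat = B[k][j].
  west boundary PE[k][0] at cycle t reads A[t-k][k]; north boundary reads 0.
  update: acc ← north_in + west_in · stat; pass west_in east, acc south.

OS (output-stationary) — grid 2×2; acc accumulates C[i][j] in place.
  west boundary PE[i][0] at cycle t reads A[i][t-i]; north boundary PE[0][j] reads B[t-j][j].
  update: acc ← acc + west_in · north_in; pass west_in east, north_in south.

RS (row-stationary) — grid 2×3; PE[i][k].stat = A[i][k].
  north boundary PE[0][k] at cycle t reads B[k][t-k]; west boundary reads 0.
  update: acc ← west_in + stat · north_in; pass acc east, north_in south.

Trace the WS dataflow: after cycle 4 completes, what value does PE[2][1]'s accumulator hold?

WS 3×2: PE[2][1] cycle-by-cycle (with neighbour feeds):
  @0  [1,1]  acc 0  |  →0  ↓0
  @0  [2,0]  acc 0  |  →0  ↓0
  @0  [2,1]  acc 0  |  →0  ↓0
  @1  [1,1]  acc 0  |  →0  ↓0
  @1  [2,0]  acc 0  |  →0  ↓0
  @1  [2,1]  acc 0  |  →0  ↓0
  @2  [1,1]  acc 32  |  →4  ↓32
  @2  [2,0]  acc 60  |  →5  ↓60
  @2  [2,1]  acc 0  |  →0  ↓0
  @3  [1,1]  acc 66  |  →5  ↓66
  @3  [2,0]  acc 100  |  →8  ↓100
  @3  [2,1]  acc 72  |  →5  ↓72
  @4  [1,1]  acc 0  |  →0  ↓0
  @4  [2,0]  acc 0  |  →0  ↓0
  @4  [2,1]  acc 130  |  →8  ↓130

PE[2][1].acc = 130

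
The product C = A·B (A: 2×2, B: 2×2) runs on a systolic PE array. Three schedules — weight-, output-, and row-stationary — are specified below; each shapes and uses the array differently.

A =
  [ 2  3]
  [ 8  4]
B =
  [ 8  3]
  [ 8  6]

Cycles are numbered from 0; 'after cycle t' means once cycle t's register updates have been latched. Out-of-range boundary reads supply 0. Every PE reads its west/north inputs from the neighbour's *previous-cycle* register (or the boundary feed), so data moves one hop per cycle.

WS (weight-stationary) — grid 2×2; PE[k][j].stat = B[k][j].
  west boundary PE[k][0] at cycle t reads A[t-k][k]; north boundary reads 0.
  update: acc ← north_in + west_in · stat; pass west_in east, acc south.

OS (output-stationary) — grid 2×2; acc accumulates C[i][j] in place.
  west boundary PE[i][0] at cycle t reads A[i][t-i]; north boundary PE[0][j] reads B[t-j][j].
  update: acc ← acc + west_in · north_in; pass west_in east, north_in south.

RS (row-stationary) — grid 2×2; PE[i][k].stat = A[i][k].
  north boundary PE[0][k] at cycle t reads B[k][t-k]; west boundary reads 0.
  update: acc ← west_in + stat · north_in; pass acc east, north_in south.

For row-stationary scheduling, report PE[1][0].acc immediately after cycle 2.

PE[1][0].acc = 24

RS on a 2×2 grid — tracing PE[1][0] and its feeders:
  [0] (0,0) acc=16 (h:16 v:8)
  [0] (1,0) acc=0 (h:0 v:0)
  [1] (0,0) acc=6 (h:6 v:3)
  [1] (1,0) acc=64 (h:64 v:8)
  [2] (0,0) acc=0 (h:0 v:0)
  [2] (1,0) acc=24 (h:24 v:3)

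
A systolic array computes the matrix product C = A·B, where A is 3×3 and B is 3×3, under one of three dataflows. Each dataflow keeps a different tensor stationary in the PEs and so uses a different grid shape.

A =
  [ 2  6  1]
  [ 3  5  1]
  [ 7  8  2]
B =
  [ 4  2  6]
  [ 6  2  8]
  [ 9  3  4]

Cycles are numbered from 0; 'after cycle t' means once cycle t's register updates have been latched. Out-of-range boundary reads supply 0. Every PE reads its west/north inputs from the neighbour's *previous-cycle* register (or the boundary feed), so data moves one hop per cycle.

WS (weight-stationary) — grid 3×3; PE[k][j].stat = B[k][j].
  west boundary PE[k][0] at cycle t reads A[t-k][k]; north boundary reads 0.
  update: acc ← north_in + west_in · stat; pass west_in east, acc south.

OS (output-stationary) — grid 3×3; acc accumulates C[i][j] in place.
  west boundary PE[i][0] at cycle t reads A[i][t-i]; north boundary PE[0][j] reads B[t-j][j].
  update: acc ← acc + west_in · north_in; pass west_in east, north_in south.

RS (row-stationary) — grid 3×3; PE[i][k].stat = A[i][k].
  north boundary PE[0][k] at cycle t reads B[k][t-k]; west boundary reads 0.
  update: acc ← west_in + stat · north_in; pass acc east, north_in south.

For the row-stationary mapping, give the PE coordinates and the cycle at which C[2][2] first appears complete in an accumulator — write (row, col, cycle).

(row, col, cycle) = (2, 2, 6)

RS: C[2][2] accumulates in PE[2][2]:
  c0 r2c2: 0 / 0 / 0
  c1 r2c2: 0 / 0 / 0
  c2 r2c2: 0 / 0 / 0
  c3 r2c2: 0 / 0 / 0
  c4 r2c2: 94 / 94 / 9
  c5 r2c2: 36 / 36 / 3
  c6 r2c2: 114 / 114 / 4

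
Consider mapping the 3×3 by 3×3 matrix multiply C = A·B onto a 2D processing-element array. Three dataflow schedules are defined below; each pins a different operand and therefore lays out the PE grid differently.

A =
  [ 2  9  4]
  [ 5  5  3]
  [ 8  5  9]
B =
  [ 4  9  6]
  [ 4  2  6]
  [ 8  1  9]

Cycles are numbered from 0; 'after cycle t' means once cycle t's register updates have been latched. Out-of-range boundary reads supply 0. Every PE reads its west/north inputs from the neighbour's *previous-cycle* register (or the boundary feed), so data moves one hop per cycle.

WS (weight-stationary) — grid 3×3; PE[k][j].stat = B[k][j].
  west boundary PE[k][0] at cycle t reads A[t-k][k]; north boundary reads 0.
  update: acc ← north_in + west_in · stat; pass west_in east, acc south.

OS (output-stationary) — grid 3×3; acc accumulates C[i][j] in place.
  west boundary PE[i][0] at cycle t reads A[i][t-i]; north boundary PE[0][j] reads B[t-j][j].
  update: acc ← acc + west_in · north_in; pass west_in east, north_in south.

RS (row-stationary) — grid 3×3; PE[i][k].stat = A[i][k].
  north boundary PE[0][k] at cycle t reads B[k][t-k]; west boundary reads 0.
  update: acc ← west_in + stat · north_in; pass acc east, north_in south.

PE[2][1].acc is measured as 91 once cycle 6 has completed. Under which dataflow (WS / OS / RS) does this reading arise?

dataflow = OS

— WS: 3×3; PE[2][1] trace:
  0: (2,1).acc=0  regs=<0,0>
  1: (2,1).acc=0  regs=<0,0>
  2: (2,1).acc=0  regs=<0,0>
  3: (2,1).acc=40  regs=<4,40>
  4: (2,1).acc=58  regs=<3,58>
  5: (2,1).acc=91  regs=<9,91>
  6: (2,1).acc=0  regs=<0,0>
— OS: 3×3; PE[2][1] trace:
  0: (2,1).acc=0  regs=<0,0>
  1: (2,1).acc=0  regs=<0,0>
  2: (2,1).acc=0  regs=<0,0>
  3: (2,1).acc=72  regs=<8,9>
  4: (2,1).acc=82  regs=<5,2>
  5: (2,1).acc=91  regs=<9,1>
  6: (2,1).acc=91  regs=<0,0>
— RS: 3×3; PE[2][1] trace:
  0: (2,1).acc=0  regs=<0,0>
  1: (2,1).acc=0  regs=<0,0>
  2: (2,1).acc=0  regs=<0,0>
  3: (2,1).acc=52  regs=<52,4>
  4: (2,1).acc=82  regs=<82,2>
  5: (2,1).acc=78  regs=<78,6>
  6: (2,1).acc=0  regs=<0,0>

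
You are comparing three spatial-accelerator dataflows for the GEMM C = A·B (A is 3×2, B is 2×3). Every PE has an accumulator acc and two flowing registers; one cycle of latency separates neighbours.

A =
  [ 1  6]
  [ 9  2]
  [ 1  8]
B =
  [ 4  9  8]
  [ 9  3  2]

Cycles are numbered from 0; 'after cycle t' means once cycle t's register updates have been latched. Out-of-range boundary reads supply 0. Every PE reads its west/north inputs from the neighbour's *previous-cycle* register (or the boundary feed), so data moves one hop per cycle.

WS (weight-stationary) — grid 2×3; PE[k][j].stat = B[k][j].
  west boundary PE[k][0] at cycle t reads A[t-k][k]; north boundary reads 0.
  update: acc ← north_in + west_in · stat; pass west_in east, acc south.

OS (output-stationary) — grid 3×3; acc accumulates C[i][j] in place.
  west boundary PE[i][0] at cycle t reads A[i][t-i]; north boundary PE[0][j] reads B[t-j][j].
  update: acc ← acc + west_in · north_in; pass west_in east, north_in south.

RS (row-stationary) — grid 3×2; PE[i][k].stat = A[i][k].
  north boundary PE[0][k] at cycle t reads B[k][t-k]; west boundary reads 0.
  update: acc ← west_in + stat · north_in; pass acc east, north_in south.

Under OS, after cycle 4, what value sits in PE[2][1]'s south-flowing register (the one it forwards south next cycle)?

register = 3

OS (3×3). Following PE[2][1] plus its west/north inputs:
  @0  [1,1]  acc 0  |  →0  ↓0
  @0  [2,0]  acc 0  |  →0  ↓0
  @0  [2,1]  acc 0  |  →0  ↓0
  @1  [1,1]  acc 0  |  →0  ↓0
  @1  [2,0]  acc 0  |  →0  ↓0
  @1  [2,1]  acc 0  |  →0  ↓0
  @2  [1,1]  acc 81  |  →9  ↓9
  @2  [2,0]  acc 4  |  →1  ↓4
  @2  [2,1]  acc 0  |  →0  ↓0
  @3  [1,1]  acc 87  |  →2  ↓3
  @3  [2,0]  acc 76  |  →8  ↓9
  @3  [2,1]  acc 9  |  →1  ↓9
  @4  [1,1]  acc 87  |  →0  ↓0
  @4  [2,0]  acc 76  |  →0  ↓0
  @4  [2,1]  acc 33  |  →8  ↓3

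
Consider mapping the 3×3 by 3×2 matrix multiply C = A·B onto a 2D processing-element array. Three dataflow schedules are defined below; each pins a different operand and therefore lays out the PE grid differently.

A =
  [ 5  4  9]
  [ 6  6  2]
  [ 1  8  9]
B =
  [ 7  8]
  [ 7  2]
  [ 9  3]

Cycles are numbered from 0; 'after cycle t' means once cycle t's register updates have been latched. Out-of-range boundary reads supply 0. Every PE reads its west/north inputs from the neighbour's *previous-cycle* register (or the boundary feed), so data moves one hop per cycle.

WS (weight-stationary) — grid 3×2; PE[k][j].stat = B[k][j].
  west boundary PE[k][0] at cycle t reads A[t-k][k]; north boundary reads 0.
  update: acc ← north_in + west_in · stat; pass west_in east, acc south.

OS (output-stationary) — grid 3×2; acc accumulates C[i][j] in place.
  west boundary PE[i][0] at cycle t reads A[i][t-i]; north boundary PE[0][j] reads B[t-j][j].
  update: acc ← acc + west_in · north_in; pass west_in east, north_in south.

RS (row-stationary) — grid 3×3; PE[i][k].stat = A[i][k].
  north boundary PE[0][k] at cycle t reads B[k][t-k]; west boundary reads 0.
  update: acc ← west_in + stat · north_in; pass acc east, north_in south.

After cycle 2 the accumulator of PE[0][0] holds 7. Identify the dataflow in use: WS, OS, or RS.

WS [3×2] PE[0][0] across cycles:
  [0] (0,0) acc=35 (h:5 v:35)
  [1] (0,0) acc=42 (h:6 v:42)
  [2] (0,0) acc=7 (h:1 v:7)
OS [3×2] PE[0][0] across cycles:
  [0] (0,0) acc=35 (h:5 v:7)
  [1] (0,0) acc=63 (h:4 v:7)
  [2] (0,0) acc=144 (h:9 v:9)
RS [3×3] PE[0][0] across cycles:
  [0] (0,0) acc=35 (h:35 v:7)
  [1] (0,0) acc=40 (h:40 v:8)
  [2] (0,0) acc=0 (h:0 v:0)

dataflow = WS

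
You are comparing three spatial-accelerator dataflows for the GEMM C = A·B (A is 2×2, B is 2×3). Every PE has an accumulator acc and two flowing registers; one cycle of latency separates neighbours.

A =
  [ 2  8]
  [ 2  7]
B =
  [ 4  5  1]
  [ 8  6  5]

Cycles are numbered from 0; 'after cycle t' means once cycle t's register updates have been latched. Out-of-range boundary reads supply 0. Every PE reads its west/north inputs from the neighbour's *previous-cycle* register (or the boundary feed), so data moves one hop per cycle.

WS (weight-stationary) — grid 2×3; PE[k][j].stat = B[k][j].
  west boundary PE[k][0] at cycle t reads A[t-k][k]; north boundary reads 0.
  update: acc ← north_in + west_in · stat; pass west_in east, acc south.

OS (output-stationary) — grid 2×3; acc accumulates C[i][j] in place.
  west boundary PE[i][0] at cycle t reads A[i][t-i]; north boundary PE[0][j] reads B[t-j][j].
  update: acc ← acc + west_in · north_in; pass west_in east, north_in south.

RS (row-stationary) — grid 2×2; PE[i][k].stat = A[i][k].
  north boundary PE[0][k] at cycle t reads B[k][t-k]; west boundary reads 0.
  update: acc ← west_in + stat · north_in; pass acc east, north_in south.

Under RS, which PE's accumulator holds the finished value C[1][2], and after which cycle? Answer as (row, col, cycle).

(row, col, cycle) = (1, 1, 4)

RS: C[1][2] accumulates in PE[1][1]:
  after 0 — PE[1][1] acc=0, pass-E 0, pass-S 0
  after 1 — PE[1][1] acc=0, pass-E 0, pass-S 0
  after 2 — PE[1][1] acc=64, pass-E 64, pass-S 8
  after 3 — PE[1][1] acc=52, pass-E 52, pass-S 6
  after 4 — PE[1][1] acc=37, pass-E 37, pass-S 5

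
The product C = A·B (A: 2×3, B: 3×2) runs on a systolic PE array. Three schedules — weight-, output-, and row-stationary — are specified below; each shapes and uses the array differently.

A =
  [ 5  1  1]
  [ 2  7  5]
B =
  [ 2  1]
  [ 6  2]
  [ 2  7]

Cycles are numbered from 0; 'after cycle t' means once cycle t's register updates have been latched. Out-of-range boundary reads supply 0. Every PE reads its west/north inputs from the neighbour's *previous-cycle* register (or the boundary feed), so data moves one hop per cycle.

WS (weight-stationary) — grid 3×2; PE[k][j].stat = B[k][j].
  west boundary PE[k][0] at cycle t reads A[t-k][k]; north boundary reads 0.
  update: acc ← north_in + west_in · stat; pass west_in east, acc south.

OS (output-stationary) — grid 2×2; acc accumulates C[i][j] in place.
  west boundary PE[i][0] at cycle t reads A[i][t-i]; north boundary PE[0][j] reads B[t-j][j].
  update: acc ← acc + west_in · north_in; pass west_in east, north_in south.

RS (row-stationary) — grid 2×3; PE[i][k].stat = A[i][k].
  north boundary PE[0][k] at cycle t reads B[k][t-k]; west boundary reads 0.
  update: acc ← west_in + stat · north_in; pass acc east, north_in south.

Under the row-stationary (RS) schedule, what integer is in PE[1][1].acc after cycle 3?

PE[1][1].acc = 16

Tracing RS — 2×3 array, target PE[1][1]:
  [0] (0,1) acc=0 (h:0 v:0)
  [0] (1,0) acc=0 (h:0 v:0)
  [0] (1,1) acc=0 (h:0 v:0)
  [1] (0,1) acc=16 (h:16 v:6)
  [1] (1,0) acc=4 (h:4 v:2)
  [1] (1,1) acc=0 (h:0 v:0)
  [2] (0,1) acc=7 (h:7 v:2)
  [2] (1,0) acc=2 (h:2 v:1)
  [2] (1,1) acc=46 (h:46 v:6)
  [3] (0,1) acc=0 (h:0 v:0)
  [3] (1,0) acc=0 (h:0 v:0)
  [3] (1,1) acc=16 (h:16 v:2)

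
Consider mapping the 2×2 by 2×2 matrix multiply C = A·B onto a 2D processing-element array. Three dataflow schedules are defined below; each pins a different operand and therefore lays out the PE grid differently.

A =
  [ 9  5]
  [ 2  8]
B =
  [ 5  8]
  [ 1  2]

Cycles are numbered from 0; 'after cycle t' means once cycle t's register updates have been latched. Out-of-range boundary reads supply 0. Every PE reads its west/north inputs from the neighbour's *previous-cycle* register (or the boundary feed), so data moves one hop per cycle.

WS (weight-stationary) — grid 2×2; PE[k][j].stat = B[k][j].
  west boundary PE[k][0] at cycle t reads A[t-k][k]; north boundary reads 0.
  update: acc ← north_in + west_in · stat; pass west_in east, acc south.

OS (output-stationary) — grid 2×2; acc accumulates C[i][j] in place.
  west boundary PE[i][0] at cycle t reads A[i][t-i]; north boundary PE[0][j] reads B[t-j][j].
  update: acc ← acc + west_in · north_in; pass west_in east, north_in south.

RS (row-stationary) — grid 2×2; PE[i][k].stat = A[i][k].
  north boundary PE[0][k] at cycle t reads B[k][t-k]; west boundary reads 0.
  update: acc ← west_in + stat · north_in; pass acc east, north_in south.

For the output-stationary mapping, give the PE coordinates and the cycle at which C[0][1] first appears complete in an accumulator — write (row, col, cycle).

OS — PE[0][1] is where C[0][1] collects:
  0: (0,1).acc=0  regs=<0,0>
  1: (0,1).acc=72  regs=<9,8>
  2: (0,1).acc=82  regs=<5,2>

(row, col, cycle) = (0, 1, 2)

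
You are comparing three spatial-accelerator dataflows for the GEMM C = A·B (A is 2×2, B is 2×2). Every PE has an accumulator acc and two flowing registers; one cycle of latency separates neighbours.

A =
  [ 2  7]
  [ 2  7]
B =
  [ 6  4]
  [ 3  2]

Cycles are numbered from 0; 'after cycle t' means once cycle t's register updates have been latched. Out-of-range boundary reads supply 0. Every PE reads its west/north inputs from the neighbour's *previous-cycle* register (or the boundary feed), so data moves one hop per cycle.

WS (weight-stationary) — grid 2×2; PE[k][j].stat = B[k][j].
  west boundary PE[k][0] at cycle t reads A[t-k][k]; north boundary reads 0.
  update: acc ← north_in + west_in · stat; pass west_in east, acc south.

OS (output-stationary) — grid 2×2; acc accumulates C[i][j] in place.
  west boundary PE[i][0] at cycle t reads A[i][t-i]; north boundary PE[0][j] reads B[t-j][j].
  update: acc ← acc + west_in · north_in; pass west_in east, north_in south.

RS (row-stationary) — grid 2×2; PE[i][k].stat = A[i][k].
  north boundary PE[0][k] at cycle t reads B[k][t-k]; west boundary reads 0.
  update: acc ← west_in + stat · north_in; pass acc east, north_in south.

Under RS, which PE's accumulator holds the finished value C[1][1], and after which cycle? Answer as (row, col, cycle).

(row, col, cycle) = (1, 1, 3)

RS: C[1][1] accumulates in PE[1][1]:
  step 0 · PE1,1: acc=0; fwd→0 fwd↓0
  step 1 · PE1,1: acc=0; fwd→0 fwd↓0
  step 2 · PE1,1: acc=33; fwd→33 fwd↓3
  step 3 · PE1,1: acc=22; fwd→22 fwd↓2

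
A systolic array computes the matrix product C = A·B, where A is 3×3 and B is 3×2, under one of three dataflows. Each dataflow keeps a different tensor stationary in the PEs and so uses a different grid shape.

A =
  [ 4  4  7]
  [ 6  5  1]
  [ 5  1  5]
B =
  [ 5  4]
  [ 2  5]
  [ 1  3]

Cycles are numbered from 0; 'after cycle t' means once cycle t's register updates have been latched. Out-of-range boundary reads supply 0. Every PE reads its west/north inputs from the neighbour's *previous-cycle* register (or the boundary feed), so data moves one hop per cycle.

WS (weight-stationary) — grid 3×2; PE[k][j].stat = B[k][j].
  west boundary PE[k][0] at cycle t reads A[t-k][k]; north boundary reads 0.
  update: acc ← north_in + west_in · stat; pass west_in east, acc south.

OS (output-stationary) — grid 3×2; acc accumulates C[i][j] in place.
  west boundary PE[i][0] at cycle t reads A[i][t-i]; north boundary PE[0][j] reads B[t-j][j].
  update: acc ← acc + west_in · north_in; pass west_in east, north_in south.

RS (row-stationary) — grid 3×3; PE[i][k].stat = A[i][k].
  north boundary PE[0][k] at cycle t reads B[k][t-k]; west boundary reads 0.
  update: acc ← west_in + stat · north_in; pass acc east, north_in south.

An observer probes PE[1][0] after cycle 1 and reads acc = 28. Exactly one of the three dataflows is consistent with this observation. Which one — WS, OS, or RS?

dataflow = WS

— WS: 3×2; PE[1][0] trace:
  0: (1,0).acc=0  regs=<0,0>
  1: (1,0).acc=28  regs=<4,28>
— OS: 3×2; PE[1][0] trace:
  0: (1,0).acc=0  regs=<0,0>
  1: (1,0).acc=30  regs=<6,5>
— RS: 3×3; PE[1][0] trace:
  0: (1,0).acc=0  regs=<0,0>
  1: (1,0).acc=30  regs=<30,5>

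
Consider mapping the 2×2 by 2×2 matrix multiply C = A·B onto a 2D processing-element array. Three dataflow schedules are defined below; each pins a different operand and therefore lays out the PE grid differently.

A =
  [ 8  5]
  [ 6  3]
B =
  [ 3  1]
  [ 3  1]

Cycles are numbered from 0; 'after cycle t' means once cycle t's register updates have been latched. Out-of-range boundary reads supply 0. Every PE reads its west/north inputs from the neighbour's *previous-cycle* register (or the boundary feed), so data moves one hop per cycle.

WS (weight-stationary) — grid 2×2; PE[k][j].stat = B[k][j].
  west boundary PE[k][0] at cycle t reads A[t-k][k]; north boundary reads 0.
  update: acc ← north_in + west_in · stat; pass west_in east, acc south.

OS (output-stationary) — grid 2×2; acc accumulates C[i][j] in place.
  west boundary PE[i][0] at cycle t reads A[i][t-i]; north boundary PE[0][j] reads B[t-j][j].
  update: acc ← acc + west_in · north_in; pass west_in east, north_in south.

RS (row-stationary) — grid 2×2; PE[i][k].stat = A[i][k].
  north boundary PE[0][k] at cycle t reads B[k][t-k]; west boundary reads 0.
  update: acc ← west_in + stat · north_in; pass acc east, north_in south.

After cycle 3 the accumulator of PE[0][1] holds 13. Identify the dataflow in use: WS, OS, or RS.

dataflow = OS

WS (2×2 grid), PE[0][1]:
  [0] (0,1) acc=0 (h:0 v:0)
  [1] (0,1) acc=8 (h:8 v:8)
  [2] (0,1) acc=6 (h:6 v:6)
  [3] (0,1) acc=0 (h:0 v:0)
OS (2×2 grid), PE[0][1]:
  [0] (0,1) acc=0 (h:0 v:0)
  [1] (0,1) acc=8 (h:8 v:1)
  [2] (0,1) acc=13 (h:5 v:1)
  [3] (0,1) acc=13 (h:0 v:0)
RS (2×2 grid), PE[0][1]:
  [0] (0,1) acc=0 (h:0 v:0)
  [1] (0,1) acc=39 (h:39 v:3)
  [2] (0,1) acc=13 (h:13 v:1)
  [3] (0,1) acc=0 (h:0 v:0)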